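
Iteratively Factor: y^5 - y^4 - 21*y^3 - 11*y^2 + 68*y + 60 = (y - 5)*(y^4 + 4*y^3 - y^2 - 16*y - 12) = (y - 5)*(y + 3)*(y^3 + y^2 - 4*y - 4) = (y - 5)*(y + 2)*(y + 3)*(y^2 - y - 2) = (y - 5)*(y + 1)*(y + 2)*(y + 3)*(y - 2)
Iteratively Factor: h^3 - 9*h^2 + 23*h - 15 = (h - 3)*(h^2 - 6*h + 5) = (h - 5)*(h - 3)*(h - 1)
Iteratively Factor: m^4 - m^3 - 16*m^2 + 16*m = (m - 1)*(m^3 - 16*m) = (m - 1)*(m + 4)*(m^2 - 4*m) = (m - 4)*(m - 1)*(m + 4)*(m)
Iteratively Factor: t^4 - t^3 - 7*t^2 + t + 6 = (t + 1)*(t^3 - 2*t^2 - 5*t + 6) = (t + 1)*(t + 2)*(t^2 - 4*t + 3) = (t - 3)*(t + 1)*(t + 2)*(t - 1)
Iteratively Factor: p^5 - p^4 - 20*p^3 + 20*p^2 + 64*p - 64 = (p - 4)*(p^4 + 3*p^3 - 8*p^2 - 12*p + 16) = (p - 4)*(p + 4)*(p^3 - p^2 - 4*p + 4) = (p - 4)*(p - 1)*(p + 4)*(p^2 - 4) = (p - 4)*(p - 1)*(p + 2)*(p + 4)*(p - 2)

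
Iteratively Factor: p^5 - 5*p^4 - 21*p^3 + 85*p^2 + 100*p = (p - 5)*(p^4 - 21*p^2 - 20*p) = (p - 5)*(p + 1)*(p^3 - p^2 - 20*p) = (p - 5)^2*(p + 1)*(p^2 + 4*p) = p*(p - 5)^2*(p + 1)*(p + 4)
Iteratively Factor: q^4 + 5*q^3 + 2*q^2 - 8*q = (q + 4)*(q^3 + q^2 - 2*q) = q*(q + 4)*(q^2 + q - 2) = q*(q + 2)*(q + 4)*(q - 1)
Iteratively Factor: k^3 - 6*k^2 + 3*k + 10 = (k - 5)*(k^2 - k - 2) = (k - 5)*(k + 1)*(k - 2)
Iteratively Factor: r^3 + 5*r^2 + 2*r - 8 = (r - 1)*(r^2 + 6*r + 8) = (r - 1)*(r + 4)*(r + 2)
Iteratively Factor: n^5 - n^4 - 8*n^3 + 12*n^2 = (n)*(n^4 - n^3 - 8*n^2 + 12*n) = n^2*(n^3 - n^2 - 8*n + 12) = n^2*(n - 2)*(n^2 + n - 6) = n^2*(n - 2)*(n + 3)*(n - 2)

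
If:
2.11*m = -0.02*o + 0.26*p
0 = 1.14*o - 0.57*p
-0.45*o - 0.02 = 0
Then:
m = -0.01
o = -0.04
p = -0.09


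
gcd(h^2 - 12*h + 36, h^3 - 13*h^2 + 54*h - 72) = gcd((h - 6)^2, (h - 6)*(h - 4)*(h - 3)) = h - 6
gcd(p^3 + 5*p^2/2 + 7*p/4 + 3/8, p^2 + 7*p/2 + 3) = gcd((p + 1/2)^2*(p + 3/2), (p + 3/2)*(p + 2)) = p + 3/2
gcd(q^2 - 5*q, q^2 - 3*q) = q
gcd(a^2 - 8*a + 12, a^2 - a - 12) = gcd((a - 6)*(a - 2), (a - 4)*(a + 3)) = 1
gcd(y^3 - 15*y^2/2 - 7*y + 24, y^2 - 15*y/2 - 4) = y - 8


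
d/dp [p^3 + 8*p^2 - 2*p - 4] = 3*p^2 + 16*p - 2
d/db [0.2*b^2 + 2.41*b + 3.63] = 0.4*b + 2.41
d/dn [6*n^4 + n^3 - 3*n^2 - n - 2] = 24*n^3 + 3*n^2 - 6*n - 1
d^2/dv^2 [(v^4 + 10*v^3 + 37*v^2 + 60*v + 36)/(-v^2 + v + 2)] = 2*(-v^6 + 3*v^5 + 3*v^4 - 143*v^3 - 414*v^2 - 372*v - 136)/(v^6 - 3*v^5 - 3*v^4 + 11*v^3 + 6*v^2 - 12*v - 8)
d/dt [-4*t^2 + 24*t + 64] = 24 - 8*t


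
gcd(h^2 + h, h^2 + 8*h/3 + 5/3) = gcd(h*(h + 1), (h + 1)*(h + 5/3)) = h + 1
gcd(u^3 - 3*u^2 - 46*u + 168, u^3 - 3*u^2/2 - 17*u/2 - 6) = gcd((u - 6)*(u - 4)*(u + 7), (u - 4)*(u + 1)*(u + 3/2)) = u - 4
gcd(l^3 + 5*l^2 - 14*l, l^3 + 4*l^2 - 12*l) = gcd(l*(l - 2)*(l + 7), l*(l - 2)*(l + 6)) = l^2 - 2*l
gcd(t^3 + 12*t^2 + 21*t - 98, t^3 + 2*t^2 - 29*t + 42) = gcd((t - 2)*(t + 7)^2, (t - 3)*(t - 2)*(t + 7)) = t^2 + 5*t - 14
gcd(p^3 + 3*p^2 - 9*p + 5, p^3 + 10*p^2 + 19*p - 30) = p^2 + 4*p - 5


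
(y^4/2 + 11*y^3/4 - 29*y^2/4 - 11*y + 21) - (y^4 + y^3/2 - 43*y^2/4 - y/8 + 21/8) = -y^4/2 + 9*y^3/4 + 7*y^2/2 - 87*y/8 + 147/8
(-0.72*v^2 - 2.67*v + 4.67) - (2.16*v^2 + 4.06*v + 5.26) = -2.88*v^2 - 6.73*v - 0.59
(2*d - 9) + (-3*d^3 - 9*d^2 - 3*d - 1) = -3*d^3 - 9*d^2 - d - 10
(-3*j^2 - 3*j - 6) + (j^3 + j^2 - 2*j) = j^3 - 2*j^2 - 5*j - 6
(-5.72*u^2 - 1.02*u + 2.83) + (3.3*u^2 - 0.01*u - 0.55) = -2.42*u^2 - 1.03*u + 2.28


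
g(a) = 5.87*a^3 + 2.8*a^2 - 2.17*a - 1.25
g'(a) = 17.61*a^2 + 5.6*a - 2.17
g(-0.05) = -1.14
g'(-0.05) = -2.41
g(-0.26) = -0.60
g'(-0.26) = -2.44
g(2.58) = 112.60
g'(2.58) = 129.50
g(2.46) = 97.74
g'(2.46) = 118.17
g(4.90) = 745.94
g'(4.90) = 448.09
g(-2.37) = -58.52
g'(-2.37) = 83.47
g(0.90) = 3.34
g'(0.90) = 17.13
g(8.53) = 3827.19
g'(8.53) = 1326.92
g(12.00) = 10519.27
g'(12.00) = 2600.87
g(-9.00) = -4034.15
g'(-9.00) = 1373.84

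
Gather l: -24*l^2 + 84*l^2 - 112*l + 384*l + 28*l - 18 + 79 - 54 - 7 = 60*l^2 + 300*l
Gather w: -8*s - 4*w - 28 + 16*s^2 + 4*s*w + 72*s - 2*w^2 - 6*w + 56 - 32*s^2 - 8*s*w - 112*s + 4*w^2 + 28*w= -16*s^2 - 48*s + 2*w^2 + w*(18 - 4*s) + 28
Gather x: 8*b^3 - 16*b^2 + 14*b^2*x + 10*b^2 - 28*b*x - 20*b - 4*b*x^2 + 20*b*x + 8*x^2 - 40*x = 8*b^3 - 6*b^2 - 20*b + x^2*(8 - 4*b) + x*(14*b^2 - 8*b - 40)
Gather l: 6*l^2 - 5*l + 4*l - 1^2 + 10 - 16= 6*l^2 - l - 7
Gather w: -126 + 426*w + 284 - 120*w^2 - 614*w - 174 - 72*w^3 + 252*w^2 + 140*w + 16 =-72*w^3 + 132*w^2 - 48*w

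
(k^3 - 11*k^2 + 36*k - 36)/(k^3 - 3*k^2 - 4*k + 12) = (k - 6)/(k + 2)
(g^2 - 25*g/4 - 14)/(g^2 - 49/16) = 4*(g - 8)/(4*g - 7)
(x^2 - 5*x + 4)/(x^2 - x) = (x - 4)/x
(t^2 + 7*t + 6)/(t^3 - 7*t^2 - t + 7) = (t + 6)/(t^2 - 8*t + 7)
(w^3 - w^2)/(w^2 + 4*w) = w*(w - 1)/(w + 4)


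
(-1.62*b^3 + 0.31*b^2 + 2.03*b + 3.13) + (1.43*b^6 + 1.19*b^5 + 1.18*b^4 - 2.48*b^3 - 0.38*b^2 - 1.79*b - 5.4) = 1.43*b^6 + 1.19*b^5 + 1.18*b^4 - 4.1*b^3 - 0.07*b^2 + 0.24*b - 2.27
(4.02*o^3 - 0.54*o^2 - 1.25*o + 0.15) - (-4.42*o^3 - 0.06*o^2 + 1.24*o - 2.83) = 8.44*o^3 - 0.48*o^2 - 2.49*o + 2.98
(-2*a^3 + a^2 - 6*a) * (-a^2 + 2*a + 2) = 2*a^5 - 5*a^4 + 4*a^3 - 10*a^2 - 12*a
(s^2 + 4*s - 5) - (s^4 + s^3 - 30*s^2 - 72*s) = -s^4 - s^3 + 31*s^2 + 76*s - 5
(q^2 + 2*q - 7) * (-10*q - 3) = -10*q^3 - 23*q^2 + 64*q + 21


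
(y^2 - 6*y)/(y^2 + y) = (y - 6)/(y + 1)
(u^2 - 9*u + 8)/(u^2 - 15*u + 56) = (u - 1)/(u - 7)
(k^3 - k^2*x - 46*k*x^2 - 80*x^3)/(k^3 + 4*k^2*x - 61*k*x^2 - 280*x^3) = (k + 2*x)/(k + 7*x)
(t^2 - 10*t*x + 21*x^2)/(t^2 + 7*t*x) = (t^2 - 10*t*x + 21*x^2)/(t*(t + 7*x))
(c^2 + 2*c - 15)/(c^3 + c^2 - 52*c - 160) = (c - 3)/(c^2 - 4*c - 32)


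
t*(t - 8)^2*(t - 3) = t^4 - 19*t^3 + 112*t^2 - 192*t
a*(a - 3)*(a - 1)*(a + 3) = a^4 - a^3 - 9*a^2 + 9*a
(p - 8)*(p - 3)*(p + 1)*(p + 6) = p^4 - 4*p^3 - 47*p^2 + 102*p + 144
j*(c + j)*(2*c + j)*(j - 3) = 2*c^2*j^2 - 6*c^2*j + 3*c*j^3 - 9*c*j^2 + j^4 - 3*j^3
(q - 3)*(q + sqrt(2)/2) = q^2 - 3*q + sqrt(2)*q/2 - 3*sqrt(2)/2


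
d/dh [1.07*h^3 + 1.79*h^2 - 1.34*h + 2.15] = 3.21*h^2 + 3.58*h - 1.34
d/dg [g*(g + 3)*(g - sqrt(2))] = g*(g + 3) + g*(g - sqrt(2)) + (g + 3)*(g - sqrt(2))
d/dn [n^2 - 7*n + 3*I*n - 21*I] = 2*n - 7 + 3*I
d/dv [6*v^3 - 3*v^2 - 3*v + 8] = 18*v^2 - 6*v - 3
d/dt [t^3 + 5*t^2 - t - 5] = 3*t^2 + 10*t - 1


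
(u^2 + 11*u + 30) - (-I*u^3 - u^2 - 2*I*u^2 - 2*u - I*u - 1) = I*u^3 + 2*u^2 + 2*I*u^2 + 13*u + I*u + 31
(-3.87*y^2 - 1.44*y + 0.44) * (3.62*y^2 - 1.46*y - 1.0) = -14.0094*y^4 + 0.4374*y^3 + 7.5652*y^2 + 0.7976*y - 0.44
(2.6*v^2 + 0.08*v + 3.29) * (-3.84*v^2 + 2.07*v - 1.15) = -9.984*v^4 + 5.0748*v^3 - 15.458*v^2 + 6.7183*v - 3.7835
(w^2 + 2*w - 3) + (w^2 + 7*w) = 2*w^2 + 9*w - 3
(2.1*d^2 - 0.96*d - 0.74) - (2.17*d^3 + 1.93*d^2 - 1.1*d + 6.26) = -2.17*d^3 + 0.17*d^2 + 0.14*d - 7.0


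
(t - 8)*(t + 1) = t^2 - 7*t - 8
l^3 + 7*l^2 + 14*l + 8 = (l + 1)*(l + 2)*(l + 4)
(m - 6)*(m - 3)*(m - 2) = m^3 - 11*m^2 + 36*m - 36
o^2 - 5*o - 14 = (o - 7)*(o + 2)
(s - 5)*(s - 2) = s^2 - 7*s + 10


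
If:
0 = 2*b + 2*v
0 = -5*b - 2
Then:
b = -2/5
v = 2/5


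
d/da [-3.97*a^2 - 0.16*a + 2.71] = -7.94*a - 0.16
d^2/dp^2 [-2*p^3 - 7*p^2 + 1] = -12*p - 14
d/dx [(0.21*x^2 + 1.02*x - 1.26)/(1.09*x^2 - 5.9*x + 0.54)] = (-2.3508*x^2 + 2.9736*x - 6.8832)/(1.1881*x^4 - 12.862*x^3 + 35.9872*x^2 - 6.372*x + 0.2916)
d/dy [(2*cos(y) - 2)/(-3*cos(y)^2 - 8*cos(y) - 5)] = 2*(-3*cos(y)^2 + 6*cos(y) + 13)*sin(y)/((cos(y) + 1)^2*(3*cos(y) + 5)^2)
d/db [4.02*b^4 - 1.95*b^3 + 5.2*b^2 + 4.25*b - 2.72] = 16.08*b^3 - 5.85*b^2 + 10.4*b + 4.25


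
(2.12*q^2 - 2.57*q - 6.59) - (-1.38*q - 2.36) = 2.12*q^2 - 1.19*q - 4.23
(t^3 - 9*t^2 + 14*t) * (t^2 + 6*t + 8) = t^5 - 3*t^4 - 32*t^3 + 12*t^2 + 112*t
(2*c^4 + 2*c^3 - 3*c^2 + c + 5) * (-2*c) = -4*c^5 - 4*c^4 + 6*c^3 - 2*c^2 - 10*c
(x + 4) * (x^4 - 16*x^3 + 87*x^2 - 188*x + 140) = x^5 - 12*x^4 + 23*x^3 + 160*x^2 - 612*x + 560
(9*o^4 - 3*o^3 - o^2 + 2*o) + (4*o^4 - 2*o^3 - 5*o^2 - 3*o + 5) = 13*o^4 - 5*o^3 - 6*o^2 - o + 5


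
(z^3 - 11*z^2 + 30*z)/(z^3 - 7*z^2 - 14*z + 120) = z/(z + 4)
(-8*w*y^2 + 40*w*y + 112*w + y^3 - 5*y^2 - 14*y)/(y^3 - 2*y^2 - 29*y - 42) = (-8*w + y)/(y + 3)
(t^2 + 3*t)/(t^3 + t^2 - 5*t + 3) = t/(t^2 - 2*t + 1)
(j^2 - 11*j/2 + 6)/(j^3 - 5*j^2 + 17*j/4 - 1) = 2*(2*j - 3)/(4*j^2 - 4*j + 1)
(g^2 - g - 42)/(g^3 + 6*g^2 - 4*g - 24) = (g - 7)/(g^2 - 4)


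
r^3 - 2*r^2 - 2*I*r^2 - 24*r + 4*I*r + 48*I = (r - 6)*(r + 4)*(r - 2*I)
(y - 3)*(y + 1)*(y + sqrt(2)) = y^3 - 2*y^2 + sqrt(2)*y^2 - 3*y - 2*sqrt(2)*y - 3*sqrt(2)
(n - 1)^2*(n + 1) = n^3 - n^2 - n + 1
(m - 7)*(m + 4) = m^2 - 3*m - 28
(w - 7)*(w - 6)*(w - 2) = w^3 - 15*w^2 + 68*w - 84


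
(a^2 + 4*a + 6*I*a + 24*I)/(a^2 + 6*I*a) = (a + 4)/a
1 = 1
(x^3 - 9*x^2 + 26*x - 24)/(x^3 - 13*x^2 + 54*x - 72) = (x - 2)/(x - 6)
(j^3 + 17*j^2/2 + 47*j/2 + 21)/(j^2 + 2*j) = j + 13/2 + 21/(2*j)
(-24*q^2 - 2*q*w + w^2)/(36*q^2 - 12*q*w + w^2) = (-4*q - w)/(6*q - w)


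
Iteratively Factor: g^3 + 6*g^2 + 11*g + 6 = (g + 3)*(g^2 + 3*g + 2) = (g + 1)*(g + 3)*(g + 2)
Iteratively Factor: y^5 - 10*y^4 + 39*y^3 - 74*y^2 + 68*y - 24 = (y - 2)*(y^4 - 8*y^3 + 23*y^2 - 28*y + 12) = (y - 2)^2*(y^3 - 6*y^2 + 11*y - 6) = (y - 2)^3*(y^2 - 4*y + 3) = (y - 3)*(y - 2)^3*(y - 1)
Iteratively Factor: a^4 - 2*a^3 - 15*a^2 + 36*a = (a + 4)*(a^3 - 6*a^2 + 9*a) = (a - 3)*(a + 4)*(a^2 - 3*a) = (a - 3)^2*(a + 4)*(a)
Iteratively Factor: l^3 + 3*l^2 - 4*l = (l + 4)*(l^2 - l) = l*(l + 4)*(l - 1)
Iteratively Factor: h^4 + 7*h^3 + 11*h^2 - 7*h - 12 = (h + 4)*(h^3 + 3*h^2 - h - 3) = (h - 1)*(h + 4)*(h^2 + 4*h + 3) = (h - 1)*(h + 1)*(h + 4)*(h + 3)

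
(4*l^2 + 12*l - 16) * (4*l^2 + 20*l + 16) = 16*l^4 + 128*l^3 + 240*l^2 - 128*l - 256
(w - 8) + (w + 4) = 2*w - 4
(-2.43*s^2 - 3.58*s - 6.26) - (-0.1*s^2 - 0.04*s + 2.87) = -2.33*s^2 - 3.54*s - 9.13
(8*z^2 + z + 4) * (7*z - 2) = 56*z^3 - 9*z^2 + 26*z - 8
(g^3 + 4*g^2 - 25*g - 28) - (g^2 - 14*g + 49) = g^3 + 3*g^2 - 11*g - 77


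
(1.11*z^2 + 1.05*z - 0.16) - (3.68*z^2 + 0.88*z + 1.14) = -2.57*z^2 + 0.17*z - 1.3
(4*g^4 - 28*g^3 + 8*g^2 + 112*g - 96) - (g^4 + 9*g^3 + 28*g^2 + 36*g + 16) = 3*g^4 - 37*g^3 - 20*g^2 + 76*g - 112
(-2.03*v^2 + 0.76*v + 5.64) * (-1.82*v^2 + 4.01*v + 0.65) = 3.6946*v^4 - 9.5235*v^3 - 8.5367*v^2 + 23.1104*v + 3.666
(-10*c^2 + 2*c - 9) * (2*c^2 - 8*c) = -20*c^4 + 84*c^3 - 34*c^2 + 72*c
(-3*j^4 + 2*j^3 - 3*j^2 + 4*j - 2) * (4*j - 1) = -12*j^5 + 11*j^4 - 14*j^3 + 19*j^2 - 12*j + 2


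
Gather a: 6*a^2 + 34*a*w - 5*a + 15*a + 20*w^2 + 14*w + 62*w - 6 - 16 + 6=6*a^2 + a*(34*w + 10) + 20*w^2 + 76*w - 16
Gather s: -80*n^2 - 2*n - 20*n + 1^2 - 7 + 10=-80*n^2 - 22*n + 4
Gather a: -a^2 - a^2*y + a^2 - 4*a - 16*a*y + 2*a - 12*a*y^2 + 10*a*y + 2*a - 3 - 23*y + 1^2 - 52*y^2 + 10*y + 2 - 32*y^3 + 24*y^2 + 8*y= -a^2*y + a*(-12*y^2 - 6*y) - 32*y^3 - 28*y^2 - 5*y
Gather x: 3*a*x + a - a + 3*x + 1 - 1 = x*(3*a + 3)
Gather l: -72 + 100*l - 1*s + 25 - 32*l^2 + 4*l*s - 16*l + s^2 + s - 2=-32*l^2 + l*(4*s + 84) + s^2 - 49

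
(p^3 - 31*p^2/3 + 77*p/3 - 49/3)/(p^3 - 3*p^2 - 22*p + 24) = (3*p^2 - 28*p + 49)/(3*(p^2 - 2*p - 24))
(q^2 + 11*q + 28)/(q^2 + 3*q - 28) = (q + 4)/(q - 4)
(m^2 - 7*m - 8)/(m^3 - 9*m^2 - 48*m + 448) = (m + 1)/(m^2 - m - 56)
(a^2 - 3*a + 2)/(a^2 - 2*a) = (a - 1)/a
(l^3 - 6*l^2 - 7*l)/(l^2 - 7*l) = l + 1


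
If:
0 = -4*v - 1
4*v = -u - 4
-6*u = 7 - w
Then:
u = -3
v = -1/4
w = -11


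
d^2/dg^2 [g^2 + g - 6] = 2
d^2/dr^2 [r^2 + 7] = 2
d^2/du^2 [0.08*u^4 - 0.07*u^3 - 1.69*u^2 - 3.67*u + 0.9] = 0.96*u^2 - 0.42*u - 3.38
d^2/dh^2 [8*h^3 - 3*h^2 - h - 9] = 48*h - 6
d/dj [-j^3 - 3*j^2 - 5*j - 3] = -3*j^2 - 6*j - 5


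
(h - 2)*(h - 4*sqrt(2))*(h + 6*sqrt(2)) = h^3 - 2*h^2 + 2*sqrt(2)*h^2 - 48*h - 4*sqrt(2)*h + 96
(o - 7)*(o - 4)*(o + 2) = o^3 - 9*o^2 + 6*o + 56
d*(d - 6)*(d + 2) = d^3 - 4*d^2 - 12*d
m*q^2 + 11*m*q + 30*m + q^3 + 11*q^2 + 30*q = (m + q)*(q + 5)*(q + 6)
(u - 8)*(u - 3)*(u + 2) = u^3 - 9*u^2 + 2*u + 48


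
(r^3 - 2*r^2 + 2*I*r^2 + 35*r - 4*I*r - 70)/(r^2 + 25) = (r^2 + r*(-2 + 7*I) - 14*I)/(r + 5*I)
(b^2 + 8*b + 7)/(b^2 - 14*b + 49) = (b^2 + 8*b + 7)/(b^2 - 14*b + 49)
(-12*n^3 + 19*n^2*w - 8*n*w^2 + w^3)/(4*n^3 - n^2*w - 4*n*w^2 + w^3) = (-3*n + w)/(n + w)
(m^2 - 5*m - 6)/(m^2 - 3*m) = (m^2 - 5*m - 6)/(m*(m - 3))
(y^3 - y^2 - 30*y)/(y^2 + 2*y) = (y^2 - y - 30)/(y + 2)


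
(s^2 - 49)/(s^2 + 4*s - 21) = (s - 7)/(s - 3)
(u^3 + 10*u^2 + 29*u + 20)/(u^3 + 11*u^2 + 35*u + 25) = (u + 4)/(u + 5)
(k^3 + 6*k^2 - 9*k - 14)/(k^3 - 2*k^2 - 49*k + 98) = (k + 1)/(k - 7)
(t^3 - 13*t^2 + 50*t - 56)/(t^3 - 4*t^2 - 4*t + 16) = (t - 7)/(t + 2)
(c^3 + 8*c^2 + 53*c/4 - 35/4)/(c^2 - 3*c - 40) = (c^2 + 3*c - 7/4)/(c - 8)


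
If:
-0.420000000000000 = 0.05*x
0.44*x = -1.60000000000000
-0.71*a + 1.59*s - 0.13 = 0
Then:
No Solution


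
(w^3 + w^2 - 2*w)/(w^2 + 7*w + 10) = w*(w - 1)/(w + 5)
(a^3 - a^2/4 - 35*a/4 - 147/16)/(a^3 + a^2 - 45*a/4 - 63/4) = (a + 7/4)/(a + 3)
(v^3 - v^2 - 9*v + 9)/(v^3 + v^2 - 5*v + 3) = (v - 3)/(v - 1)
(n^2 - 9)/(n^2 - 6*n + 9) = (n + 3)/(n - 3)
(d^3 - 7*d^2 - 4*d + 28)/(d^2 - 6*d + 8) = (d^2 - 5*d - 14)/(d - 4)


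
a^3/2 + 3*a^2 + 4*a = a*(a/2 + 1)*(a + 4)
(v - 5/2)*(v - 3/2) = v^2 - 4*v + 15/4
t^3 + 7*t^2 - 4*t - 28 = (t - 2)*(t + 2)*(t + 7)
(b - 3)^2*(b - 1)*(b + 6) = b^4 - b^3 - 27*b^2 + 81*b - 54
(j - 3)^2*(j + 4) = j^3 - 2*j^2 - 15*j + 36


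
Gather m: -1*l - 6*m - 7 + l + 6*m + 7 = 0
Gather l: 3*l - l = 2*l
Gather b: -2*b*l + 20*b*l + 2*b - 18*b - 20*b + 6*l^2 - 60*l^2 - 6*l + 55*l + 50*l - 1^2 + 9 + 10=b*(18*l - 36) - 54*l^2 + 99*l + 18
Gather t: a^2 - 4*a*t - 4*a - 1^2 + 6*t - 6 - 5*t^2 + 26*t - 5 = a^2 - 4*a - 5*t^2 + t*(32 - 4*a) - 12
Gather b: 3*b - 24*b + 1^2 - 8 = -21*b - 7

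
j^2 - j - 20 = (j - 5)*(j + 4)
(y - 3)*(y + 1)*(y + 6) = y^3 + 4*y^2 - 15*y - 18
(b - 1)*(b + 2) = b^2 + b - 2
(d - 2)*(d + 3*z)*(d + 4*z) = d^3 + 7*d^2*z - 2*d^2 + 12*d*z^2 - 14*d*z - 24*z^2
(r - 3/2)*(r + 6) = r^2 + 9*r/2 - 9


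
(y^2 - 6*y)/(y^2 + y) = (y - 6)/(y + 1)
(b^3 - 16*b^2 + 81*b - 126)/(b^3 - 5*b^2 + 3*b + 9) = (b^2 - 13*b + 42)/(b^2 - 2*b - 3)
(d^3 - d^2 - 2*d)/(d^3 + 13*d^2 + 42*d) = (d^2 - d - 2)/(d^2 + 13*d + 42)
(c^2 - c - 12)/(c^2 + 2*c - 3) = (c - 4)/(c - 1)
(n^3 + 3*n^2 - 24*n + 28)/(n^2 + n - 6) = (n^2 + 5*n - 14)/(n + 3)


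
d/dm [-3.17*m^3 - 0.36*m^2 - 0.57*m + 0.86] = -9.51*m^2 - 0.72*m - 0.57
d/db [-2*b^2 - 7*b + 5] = -4*b - 7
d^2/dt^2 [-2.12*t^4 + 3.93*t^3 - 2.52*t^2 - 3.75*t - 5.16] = -25.44*t^2 + 23.58*t - 5.04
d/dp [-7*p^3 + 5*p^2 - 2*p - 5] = -21*p^2 + 10*p - 2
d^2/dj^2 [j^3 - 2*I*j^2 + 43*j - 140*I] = 6*j - 4*I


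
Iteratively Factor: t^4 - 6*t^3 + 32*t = (t - 4)*(t^3 - 2*t^2 - 8*t) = (t - 4)^2*(t^2 + 2*t) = t*(t - 4)^2*(t + 2)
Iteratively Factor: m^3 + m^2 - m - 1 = (m + 1)*(m^2 - 1) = (m + 1)^2*(m - 1)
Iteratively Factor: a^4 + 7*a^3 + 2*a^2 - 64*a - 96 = (a - 3)*(a^3 + 10*a^2 + 32*a + 32) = (a - 3)*(a + 4)*(a^2 + 6*a + 8) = (a - 3)*(a + 2)*(a + 4)*(a + 4)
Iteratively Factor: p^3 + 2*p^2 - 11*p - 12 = (p + 4)*(p^2 - 2*p - 3) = (p + 1)*(p + 4)*(p - 3)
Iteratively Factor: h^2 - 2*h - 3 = (h - 3)*(h + 1)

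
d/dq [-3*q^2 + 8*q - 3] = 8 - 6*q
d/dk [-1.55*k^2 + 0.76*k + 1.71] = 0.76 - 3.1*k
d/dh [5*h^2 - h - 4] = 10*h - 1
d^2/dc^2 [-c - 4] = 0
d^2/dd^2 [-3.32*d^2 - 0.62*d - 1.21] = -6.64000000000000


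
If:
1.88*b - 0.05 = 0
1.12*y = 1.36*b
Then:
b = 0.03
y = 0.03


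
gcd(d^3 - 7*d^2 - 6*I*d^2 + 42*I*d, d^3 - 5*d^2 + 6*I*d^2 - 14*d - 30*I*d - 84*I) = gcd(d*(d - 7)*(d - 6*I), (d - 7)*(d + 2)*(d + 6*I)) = d - 7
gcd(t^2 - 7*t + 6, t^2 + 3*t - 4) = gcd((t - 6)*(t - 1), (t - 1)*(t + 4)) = t - 1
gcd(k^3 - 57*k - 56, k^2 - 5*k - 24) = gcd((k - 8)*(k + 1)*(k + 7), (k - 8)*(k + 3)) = k - 8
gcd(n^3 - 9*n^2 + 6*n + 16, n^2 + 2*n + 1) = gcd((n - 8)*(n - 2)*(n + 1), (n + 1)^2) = n + 1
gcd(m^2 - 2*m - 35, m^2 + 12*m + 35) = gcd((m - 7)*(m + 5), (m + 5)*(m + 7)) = m + 5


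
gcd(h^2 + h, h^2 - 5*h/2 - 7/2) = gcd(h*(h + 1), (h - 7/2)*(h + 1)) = h + 1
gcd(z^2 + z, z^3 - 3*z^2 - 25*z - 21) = z + 1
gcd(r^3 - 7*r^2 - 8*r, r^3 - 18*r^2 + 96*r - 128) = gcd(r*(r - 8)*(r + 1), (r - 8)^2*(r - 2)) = r - 8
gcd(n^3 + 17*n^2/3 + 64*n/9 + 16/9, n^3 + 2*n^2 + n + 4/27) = n^2 + 5*n/3 + 4/9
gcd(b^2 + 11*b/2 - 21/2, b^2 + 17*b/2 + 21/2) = b + 7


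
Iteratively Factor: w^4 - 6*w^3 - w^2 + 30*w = (w + 2)*(w^3 - 8*w^2 + 15*w) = w*(w + 2)*(w^2 - 8*w + 15) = w*(w - 3)*(w + 2)*(w - 5)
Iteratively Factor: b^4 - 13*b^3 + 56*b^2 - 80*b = (b)*(b^3 - 13*b^2 + 56*b - 80) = b*(b - 5)*(b^2 - 8*b + 16) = b*(b - 5)*(b - 4)*(b - 4)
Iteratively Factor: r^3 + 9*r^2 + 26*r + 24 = (r + 2)*(r^2 + 7*r + 12) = (r + 2)*(r + 4)*(r + 3)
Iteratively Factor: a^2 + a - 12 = (a + 4)*(a - 3)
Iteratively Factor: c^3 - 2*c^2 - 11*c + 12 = (c - 4)*(c^2 + 2*c - 3) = (c - 4)*(c + 3)*(c - 1)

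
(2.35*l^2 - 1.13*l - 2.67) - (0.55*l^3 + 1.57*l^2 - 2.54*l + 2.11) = -0.55*l^3 + 0.78*l^2 + 1.41*l - 4.78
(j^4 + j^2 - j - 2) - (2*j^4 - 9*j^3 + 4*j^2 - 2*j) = -j^4 + 9*j^3 - 3*j^2 + j - 2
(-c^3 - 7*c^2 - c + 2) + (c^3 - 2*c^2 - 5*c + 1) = -9*c^2 - 6*c + 3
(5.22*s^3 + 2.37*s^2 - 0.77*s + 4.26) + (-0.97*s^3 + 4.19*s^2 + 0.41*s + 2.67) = 4.25*s^3 + 6.56*s^2 - 0.36*s + 6.93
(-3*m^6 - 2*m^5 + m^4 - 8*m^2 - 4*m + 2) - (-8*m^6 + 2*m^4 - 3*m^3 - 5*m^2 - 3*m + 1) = 5*m^6 - 2*m^5 - m^4 + 3*m^3 - 3*m^2 - m + 1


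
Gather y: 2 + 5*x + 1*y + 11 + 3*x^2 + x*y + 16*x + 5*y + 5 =3*x^2 + 21*x + y*(x + 6) + 18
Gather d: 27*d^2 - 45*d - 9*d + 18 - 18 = 27*d^2 - 54*d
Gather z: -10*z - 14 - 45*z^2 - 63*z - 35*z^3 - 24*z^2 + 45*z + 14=-35*z^3 - 69*z^2 - 28*z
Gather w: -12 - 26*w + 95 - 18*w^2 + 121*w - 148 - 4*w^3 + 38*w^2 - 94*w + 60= -4*w^3 + 20*w^2 + w - 5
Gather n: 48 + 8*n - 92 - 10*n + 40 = -2*n - 4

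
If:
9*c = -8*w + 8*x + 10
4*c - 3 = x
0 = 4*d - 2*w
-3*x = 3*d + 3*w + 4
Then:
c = 206/399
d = -53/399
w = -106/399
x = -373/399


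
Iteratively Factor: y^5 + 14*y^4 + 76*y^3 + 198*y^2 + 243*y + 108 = (y + 3)*(y^4 + 11*y^3 + 43*y^2 + 69*y + 36) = (y + 3)^2*(y^3 + 8*y^2 + 19*y + 12) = (y + 3)^3*(y^2 + 5*y + 4) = (y + 3)^3*(y + 4)*(y + 1)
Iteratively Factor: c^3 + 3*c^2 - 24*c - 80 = (c + 4)*(c^2 - c - 20) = (c - 5)*(c + 4)*(c + 4)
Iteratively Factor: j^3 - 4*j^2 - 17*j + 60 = (j - 5)*(j^2 + j - 12) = (j - 5)*(j + 4)*(j - 3)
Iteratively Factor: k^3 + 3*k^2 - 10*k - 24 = (k - 3)*(k^2 + 6*k + 8) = (k - 3)*(k + 2)*(k + 4)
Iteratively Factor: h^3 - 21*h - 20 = (h - 5)*(h^2 + 5*h + 4) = (h - 5)*(h + 4)*(h + 1)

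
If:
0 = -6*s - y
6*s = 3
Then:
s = 1/2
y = -3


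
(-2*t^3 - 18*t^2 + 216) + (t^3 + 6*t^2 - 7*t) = -t^3 - 12*t^2 - 7*t + 216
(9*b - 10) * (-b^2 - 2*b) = -9*b^3 - 8*b^2 + 20*b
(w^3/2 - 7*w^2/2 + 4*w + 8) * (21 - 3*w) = -3*w^4/2 + 21*w^3 - 171*w^2/2 + 60*w + 168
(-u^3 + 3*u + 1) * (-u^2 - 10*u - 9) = u^5 + 10*u^4 + 6*u^3 - 31*u^2 - 37*u - 9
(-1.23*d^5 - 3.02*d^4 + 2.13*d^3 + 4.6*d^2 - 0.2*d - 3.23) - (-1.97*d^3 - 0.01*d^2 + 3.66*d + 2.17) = -1.23*d^5 - 3.02*d^4 + 4.1*d^3 + 4.61*d^2 - 3.86*d - 5.4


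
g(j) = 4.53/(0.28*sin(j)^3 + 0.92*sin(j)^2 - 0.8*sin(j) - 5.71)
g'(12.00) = 0.23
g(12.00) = -0.90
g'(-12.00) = -0.05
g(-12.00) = -0.78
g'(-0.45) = 0.22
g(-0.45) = -0.87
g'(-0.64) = 0.24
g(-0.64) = -0.91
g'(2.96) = -0.06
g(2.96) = -0.78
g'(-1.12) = 0.18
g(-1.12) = -1.02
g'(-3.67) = 0.04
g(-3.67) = -0.78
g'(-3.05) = -0.14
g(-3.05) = -0.80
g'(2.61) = 0.04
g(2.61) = -0.78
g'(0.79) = -0.09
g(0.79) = -0.79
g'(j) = 4.53*(-0.84*sin(j)^2*cos(j) - 1.84*sin(j)*cos(j) + 0.8*cos(j))/(0.28*sin(j)^3 + 0.92*sin(j)^2 - 0.8*sin(j) - 5.71)^2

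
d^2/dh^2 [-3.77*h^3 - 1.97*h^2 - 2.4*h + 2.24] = -22.62*h - 3.94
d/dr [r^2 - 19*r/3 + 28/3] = 2*r - 19/3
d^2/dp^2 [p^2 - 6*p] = 2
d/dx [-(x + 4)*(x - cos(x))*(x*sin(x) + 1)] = -(x + 4)*(x - cos(x))*(x*cos(x) + sin(x)) - (x + 4)*(x*sin(x) + 1)*(sin(x) + 1) - (x - cos(x))*(x*sin(x) + 1)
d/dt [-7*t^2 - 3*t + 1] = -14*t - 3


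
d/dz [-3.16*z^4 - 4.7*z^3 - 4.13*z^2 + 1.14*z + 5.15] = -12.64*z^3 - 14.1*z^2 - 8.26*z + 1.14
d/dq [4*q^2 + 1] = 8*q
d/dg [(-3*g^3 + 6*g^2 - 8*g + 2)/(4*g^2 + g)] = 2*(-6*g^4 - 3*g^3 + 19*g^2 - 8*g - 1)/(g^2*(16*g^2 + 8*g + 1))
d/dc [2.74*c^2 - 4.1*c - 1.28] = 5.48*c - 4.1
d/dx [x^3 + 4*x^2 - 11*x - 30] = 3*x^2 + 8*x - 11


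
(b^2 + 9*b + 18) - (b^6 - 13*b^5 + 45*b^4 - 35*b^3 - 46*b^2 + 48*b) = -b^6 + 13*b^5 - 45*b^4 + 35*b^3 + 47*b^2 - 39*b + 18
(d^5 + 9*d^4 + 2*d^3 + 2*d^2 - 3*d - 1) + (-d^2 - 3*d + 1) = d^5 + 9*d^4 + 2*d^3 + d^2 - 6*d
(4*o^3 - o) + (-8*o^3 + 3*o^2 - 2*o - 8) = -4*o^3 + 3*o^2 - 3*o - 8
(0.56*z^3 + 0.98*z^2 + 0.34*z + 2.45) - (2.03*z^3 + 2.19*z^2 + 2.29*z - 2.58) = -1.47*z^3 - 1.21*z^2 - 1.95*z + 5.03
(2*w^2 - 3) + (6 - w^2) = w^2 + 3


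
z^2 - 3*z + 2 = (z - 2)*(z - 1)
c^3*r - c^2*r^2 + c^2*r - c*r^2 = c*(c - r)*(c*r + r)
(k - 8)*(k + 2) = k^2 - 6*k - 16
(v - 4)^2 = v^2 - 8*v + 16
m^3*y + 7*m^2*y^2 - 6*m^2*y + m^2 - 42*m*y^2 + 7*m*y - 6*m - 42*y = (m - 6)*(m + 7*y)*(m*y + 1)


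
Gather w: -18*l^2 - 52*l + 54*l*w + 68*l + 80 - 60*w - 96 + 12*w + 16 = -18*l^2 + 16*l + w*(54*l - 48)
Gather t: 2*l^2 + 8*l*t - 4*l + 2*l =2*l^2 + 8*l*t - 2*l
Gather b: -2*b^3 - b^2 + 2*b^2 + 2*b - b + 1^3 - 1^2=-2*b^3 + b^2 + b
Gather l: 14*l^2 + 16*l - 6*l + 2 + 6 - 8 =14*l^2 + 10*l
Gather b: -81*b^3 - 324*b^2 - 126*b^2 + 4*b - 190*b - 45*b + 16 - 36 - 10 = -81*b^3 - 450*b^2 - 231*b - 30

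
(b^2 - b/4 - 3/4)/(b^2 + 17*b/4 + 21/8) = 2*(b - 1)/(2*b + 7)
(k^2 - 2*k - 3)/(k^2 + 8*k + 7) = (k - 3)/(k + 7)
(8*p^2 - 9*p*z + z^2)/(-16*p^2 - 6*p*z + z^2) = (-p + z)/(2*p + z)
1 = 1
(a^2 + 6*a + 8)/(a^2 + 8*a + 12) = (a + 4)/(a + 6)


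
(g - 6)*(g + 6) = g^2 - 36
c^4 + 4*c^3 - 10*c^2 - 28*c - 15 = (c - 3)*(c + 1)^2*(c + 5)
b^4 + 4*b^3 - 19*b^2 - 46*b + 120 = (b - 3)*(b - 2)*(b + 4)*(b + 5)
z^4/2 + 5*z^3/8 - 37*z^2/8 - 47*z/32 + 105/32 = (z/2 + 1/2)*(z - 5/2)*(z - 3/4)*(z + 7/2)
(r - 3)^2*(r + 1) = r^3 - 5*r^2 + 3*r + 9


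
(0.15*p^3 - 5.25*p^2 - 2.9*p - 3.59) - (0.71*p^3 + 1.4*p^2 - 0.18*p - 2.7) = -0.56*p^3 - 6.65*p^2 - 2.72*p - 0.89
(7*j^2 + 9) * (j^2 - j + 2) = 7*j^4 - 7*j^3 + 23*j^2 - 9*j + 18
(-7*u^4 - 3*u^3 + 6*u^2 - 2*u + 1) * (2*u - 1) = -14*u^5 + u^4 + 15*u^3 - 10*u^2 + 4*u - 1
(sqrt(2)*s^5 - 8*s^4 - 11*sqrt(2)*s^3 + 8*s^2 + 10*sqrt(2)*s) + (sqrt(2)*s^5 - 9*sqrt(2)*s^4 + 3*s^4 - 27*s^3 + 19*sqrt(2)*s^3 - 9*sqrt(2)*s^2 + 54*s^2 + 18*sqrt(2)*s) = 2*sqrt(2)*s^5 - 9*sqrt(2)*s^4 - 5*s^4 - 27*s^3 + 8*sqrt(2)*s^3 - 9*sqrt(2)*s^2 + 62*s^2 + 28*sqrt(2)*s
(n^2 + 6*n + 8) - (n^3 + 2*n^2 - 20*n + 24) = -n^3 - n^2 + 26*n - 16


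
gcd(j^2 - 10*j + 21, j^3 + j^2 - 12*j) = j - 3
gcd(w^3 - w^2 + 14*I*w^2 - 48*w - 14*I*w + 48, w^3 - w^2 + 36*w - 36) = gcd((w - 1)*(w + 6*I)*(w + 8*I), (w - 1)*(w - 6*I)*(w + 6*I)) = w^2 + w*(-1 + 6*I) - 6*I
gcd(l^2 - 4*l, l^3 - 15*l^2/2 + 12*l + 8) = l - 4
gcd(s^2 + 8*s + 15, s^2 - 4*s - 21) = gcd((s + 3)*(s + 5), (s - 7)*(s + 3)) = s + 3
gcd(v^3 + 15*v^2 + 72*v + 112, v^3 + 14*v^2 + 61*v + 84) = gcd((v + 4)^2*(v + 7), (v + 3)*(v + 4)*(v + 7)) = v^2 + 11*v + 28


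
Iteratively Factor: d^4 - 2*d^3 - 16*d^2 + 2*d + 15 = (d + 1)*(d^3 - 3*d^2 - 13*d + 15) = (d - 5)*(d + 1)*(d^2 + 2*d - 3) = (d - 5)*(d - 1)*(d + 1)*(d + 3)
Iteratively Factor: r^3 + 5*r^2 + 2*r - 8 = (r + 4)*(r^2 + r - 2) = (r - 1)*(r + 4)*(r + 2)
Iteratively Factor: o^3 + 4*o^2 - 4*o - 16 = (o + 4)*(o^2 - 4) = (o + 2)*(o + 4)*(o - 2)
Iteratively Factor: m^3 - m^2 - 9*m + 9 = (m - 1)*(m^2 - 9) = (m - 1)*(m + 3)*(m - 3)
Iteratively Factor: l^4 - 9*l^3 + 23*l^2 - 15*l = (l - 1)*(l^3 - 8*l^2 + 15*l) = (l - 3)*(l - 1)*(l^2 - 5*l) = l*(l - 3)*(l - 1)*(l - 5)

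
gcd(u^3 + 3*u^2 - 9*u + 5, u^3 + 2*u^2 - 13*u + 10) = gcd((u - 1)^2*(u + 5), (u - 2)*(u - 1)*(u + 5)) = u^2 + 4*u - 5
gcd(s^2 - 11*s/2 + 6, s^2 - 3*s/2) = s - 3/2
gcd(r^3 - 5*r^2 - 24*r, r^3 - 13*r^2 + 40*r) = r^2 - 8*r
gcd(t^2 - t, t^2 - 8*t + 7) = t - 1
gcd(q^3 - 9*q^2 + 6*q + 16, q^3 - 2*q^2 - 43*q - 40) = q^2 - 7*q - 8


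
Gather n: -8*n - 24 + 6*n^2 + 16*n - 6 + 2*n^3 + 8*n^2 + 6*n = 2*n^3 + 14*n^2 + 14*n - 30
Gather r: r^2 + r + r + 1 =r^2 + 2*r + 1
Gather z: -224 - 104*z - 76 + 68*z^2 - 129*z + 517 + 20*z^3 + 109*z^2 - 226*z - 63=20*z^3 + 177*z^2 - 459*z + 154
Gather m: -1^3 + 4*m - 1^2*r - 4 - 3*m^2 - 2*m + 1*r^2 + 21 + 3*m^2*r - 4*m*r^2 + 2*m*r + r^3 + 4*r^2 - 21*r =m^2*(3*r - 3) + m*(-4*r^2 + 2*r + 2) + r^3 + 5*r^2 - 22*r + 16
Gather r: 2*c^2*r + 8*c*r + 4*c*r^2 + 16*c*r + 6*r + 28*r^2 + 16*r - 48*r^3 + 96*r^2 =-48*r^3 + r^2*(4*c + 124) + r*(2*c^2 + 24*c + 22)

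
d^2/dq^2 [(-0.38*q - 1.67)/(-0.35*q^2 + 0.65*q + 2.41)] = ((-0.798*q - 0.675)*(-0.35*q^2 + 0.65*q + 2.41) - (0.38*q + 1.67)*(0.7*q - 0.65)*(1.4*q - 1.3))/(-0.35*q^2 + 0.65*q + 2.41)^3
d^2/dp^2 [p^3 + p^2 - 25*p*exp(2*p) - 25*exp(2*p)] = -100*p*exp(2*p) + 6*p - 200*exp(2*p) + 2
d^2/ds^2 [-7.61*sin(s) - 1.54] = 7.61*sin(s)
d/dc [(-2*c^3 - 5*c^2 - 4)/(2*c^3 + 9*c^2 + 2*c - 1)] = 2*(-4*c^4 - 4*c^3 + 10*c^2 + 41*c + 4)/(4*c^6 + 36*c^5 + 89*c^4 + 32*c^3 - 14*c^2 - 4*c + 1)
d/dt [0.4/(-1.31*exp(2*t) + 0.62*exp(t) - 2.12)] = (1.048*exp(t) - 0.248)*exp(t)/(1.31*exp(2*t) - 0.62*exp(t) + 2.12)^2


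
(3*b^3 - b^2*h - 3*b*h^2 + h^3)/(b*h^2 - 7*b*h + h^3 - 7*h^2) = (3*b^2 - 4*b*h + h^2)/(h*(h - 7))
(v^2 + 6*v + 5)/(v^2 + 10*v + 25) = (v + 1)/(v + 5)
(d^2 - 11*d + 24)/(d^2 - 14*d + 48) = (d - 3)/(d - 6)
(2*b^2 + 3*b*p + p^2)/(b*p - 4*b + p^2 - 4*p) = (2*b + p)/(p - 4)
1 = 1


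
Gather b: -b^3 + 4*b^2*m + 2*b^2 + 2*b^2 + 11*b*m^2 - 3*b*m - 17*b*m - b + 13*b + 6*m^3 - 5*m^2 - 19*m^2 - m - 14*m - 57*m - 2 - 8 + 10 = -b^3 + b^2*(4*m + 4) + b*(11*m^2 - 20*m + 12) + 6*m^3 - 24*m^2 - 72*m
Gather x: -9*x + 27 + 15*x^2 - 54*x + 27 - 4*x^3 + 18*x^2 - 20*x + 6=-4*x^3 + 33*x^2 - 83*x + 60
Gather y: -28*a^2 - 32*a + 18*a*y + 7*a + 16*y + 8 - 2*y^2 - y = -28*a^2 - 25*a - 2*y^2 + y*(18*a + 15) + 8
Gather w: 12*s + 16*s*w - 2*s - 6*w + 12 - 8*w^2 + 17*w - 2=10*s - 8*w^2 + w*(16*s + 11) + 10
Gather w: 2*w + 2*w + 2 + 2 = 4*w + 4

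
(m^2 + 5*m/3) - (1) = m^2 + 5*m/3 - 1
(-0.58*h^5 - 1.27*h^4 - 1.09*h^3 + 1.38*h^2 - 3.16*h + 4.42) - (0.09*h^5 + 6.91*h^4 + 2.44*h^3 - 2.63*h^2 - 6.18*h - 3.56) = -0.67*h^5 - 8.18*h^4 - 3.53*h^3 + 4.01*h^2 + 3.02*h + 7.98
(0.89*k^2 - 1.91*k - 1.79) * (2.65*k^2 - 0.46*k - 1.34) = 2.3585*k^4 - 5.4709*k^3 - 5.0575*k^2 + 3.3828*k + 2.3986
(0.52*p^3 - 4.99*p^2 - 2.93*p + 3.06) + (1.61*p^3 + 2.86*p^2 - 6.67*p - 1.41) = 2.13*p^3 - 2.13*p^2 - 9.6*p + 1.65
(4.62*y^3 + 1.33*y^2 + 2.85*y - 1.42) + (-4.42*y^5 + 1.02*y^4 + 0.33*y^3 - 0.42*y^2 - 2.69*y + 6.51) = -4.42*y^5 + 1.02*y^4 + 4.95*y^3 + 0.91*y^2 + 0.16*y + 5.09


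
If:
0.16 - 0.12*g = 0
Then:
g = 1.33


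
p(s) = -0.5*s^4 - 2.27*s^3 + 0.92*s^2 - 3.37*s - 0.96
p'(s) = -2.0*s^3 - 6.81*s^2 + 1.84*s - 3.37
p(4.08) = -292.12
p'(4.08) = -245.06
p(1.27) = -9.71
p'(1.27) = -16.11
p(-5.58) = -43.86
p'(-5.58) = 121.81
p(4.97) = -578.72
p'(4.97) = -407.97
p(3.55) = -182.30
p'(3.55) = -172.14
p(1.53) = -14.83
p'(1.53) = -23.66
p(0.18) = -1.55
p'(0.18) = -3.27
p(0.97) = -5.88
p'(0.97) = -9.82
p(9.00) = -4892.10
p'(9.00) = -1996.42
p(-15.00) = -17394.66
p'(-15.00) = 5186.78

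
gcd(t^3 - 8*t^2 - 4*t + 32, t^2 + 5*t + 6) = t + 2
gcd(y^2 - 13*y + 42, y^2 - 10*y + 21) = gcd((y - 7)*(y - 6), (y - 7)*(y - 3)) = y - 7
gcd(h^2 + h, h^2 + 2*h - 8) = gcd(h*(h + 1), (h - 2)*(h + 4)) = 1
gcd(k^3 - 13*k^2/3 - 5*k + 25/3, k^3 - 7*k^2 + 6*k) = k - 1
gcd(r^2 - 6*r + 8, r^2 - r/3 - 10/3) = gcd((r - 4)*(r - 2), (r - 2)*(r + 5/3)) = r - 2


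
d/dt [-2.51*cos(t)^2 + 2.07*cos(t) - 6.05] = (5.02*cos(t) - 2.07)*sin(t)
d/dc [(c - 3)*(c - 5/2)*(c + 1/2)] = 3*c^2 - 10*c + 19/4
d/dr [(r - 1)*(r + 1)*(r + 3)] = 3*r^2 + 6*r - 1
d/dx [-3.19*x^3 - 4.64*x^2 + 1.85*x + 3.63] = -9.57*x^2 - 9.28*x + 1.85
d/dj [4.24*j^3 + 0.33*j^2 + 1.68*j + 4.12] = 12.72*j^2 + 0.66*j + 1.68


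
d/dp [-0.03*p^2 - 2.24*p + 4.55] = -0.06*p - 2.24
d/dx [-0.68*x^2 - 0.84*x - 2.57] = -1.36*x - 0.84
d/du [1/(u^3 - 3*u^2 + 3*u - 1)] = -3/(u^4 - 4*u^3 + 6*u^2 - 4*u + 1)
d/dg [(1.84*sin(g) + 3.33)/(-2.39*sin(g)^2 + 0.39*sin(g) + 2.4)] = (4.3976*sin(g)^2 + 15.9174*sin(g) + 3.1173)*cos(g)/(5.7121*sin(g)^4 - 1.8642*sin(g)^3 - 11.3199*sin(g)^2 + 1.872*sin(g) + 5.76)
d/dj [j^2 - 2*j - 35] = 2*j - 2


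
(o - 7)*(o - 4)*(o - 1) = o^3 - 12*o^2 + 39*o - 28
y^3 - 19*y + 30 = (y - 3)*(y - 2)*(y + 5)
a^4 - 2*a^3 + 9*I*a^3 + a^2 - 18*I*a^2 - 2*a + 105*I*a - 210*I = (a - 2)*(a - 3*I)*(a + 5*I)*(a + 7*I)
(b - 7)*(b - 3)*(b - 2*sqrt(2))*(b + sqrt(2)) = b^4 - 10*b^3 - sqrt(2)*b^3 + 10*sqrt(2)*b^2 + 17*b^2 - 21*sqrt(2)*b + 40*b - 84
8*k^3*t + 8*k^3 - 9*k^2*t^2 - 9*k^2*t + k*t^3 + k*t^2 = (-8*k + t)*(-k + t)*(k*t + k)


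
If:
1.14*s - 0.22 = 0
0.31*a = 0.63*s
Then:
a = 0.39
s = 0.19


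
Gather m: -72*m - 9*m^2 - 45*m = -9*m^2 - 117*m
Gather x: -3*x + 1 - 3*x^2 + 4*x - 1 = -3*x^2 + x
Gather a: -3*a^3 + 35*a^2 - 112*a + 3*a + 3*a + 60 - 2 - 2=-3*a^3 + 35*a^2 - 106*a + 56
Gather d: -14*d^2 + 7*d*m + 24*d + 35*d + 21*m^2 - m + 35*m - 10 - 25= -14*d^2 + d*(7*m + 59) + 21*m^2 + 34*m - 35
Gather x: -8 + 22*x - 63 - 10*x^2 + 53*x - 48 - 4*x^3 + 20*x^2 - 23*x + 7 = -4*x^3 + 10*x^2 + 52*x - 112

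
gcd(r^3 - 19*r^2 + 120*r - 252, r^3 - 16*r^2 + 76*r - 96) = r - 6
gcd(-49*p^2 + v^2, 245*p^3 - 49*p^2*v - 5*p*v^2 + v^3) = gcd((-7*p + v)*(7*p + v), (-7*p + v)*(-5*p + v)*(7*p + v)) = 49*p^2 - v^2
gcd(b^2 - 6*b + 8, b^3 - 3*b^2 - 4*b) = b - 4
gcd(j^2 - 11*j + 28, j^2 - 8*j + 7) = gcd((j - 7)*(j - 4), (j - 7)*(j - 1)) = j - 7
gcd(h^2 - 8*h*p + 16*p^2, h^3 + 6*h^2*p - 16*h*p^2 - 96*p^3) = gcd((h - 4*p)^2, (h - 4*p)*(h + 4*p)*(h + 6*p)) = -h + 4*p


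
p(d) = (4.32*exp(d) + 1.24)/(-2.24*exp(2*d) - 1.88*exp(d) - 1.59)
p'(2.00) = 0.22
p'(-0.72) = 0.02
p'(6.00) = 0.00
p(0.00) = -0.97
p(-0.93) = -1.10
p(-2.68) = -0.89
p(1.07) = -0.53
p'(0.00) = 0.33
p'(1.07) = 0.40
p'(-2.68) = -0.09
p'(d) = (4.32*exp(d) + 1.24)*(4.48*exp(2*d) + 1.88*exp(d))/(-2.24*exp(2*d) - 1.88*exp(d) - 1.59)^2 + 4.32*exp(d)/(-2.24*exp(2*d) - 1.88*exp(d) - 1.59)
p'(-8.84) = -0.00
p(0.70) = -0.69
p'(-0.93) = -0.05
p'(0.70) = 0.44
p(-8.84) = -0.78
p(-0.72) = -1.10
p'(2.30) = 0.17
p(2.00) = -0.24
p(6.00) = 0.00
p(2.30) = -0.18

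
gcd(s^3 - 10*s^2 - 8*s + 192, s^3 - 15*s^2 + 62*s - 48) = s^2 - 14*s + 48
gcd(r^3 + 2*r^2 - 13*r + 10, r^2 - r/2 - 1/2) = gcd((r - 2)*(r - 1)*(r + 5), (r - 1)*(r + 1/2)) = r - 1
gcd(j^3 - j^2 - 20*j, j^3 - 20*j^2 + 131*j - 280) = j - 5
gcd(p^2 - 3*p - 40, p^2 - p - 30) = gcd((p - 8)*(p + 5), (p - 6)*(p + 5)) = p + 5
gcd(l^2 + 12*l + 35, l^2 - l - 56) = l + 7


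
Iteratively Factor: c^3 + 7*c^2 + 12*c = (c + 4)*(c^2 + 3*c) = (c + 3)*(c + 4)*(c)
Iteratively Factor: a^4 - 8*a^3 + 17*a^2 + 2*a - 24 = (a + 1)*(a^3 - 9*a^2 + 26*a - 24) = (a - 2)*(a + 1)*(a^2 - 7*a + 12) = (a - 3)*(a - 2)*(a + 1)*(a - 4)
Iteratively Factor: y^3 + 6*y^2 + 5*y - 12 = (y + 4)*(y^2 + 2*y - 3) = (y - 1)*(y + 4)*(y + 3)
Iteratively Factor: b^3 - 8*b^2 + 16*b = (b - 4)*(b^2 - 4*b) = b*(b - 4)*(b - 4)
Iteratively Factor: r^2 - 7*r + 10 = (r - 2)*(r - 5)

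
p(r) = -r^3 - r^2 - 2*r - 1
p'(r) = -3*r^2 - 2*r - 2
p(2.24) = -21.74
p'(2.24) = -21.53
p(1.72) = -12.49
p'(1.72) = -14.32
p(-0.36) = -0.36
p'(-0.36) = -1.67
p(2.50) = -27.88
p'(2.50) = -25.75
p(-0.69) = 0.23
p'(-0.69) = -2.05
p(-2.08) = 7.83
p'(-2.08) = -10.82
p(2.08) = -18.49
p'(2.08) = -19.14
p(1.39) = -8.40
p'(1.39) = -10.58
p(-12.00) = 1607.00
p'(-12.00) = -410.00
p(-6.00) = 191.00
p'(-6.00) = -98.00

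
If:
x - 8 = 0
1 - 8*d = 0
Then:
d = 1/8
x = 8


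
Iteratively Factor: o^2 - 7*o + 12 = (o - 3)*(o - 4)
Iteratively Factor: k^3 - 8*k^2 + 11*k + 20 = (k - 4)*(k^2 - 4*k - 5) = (k - 5)*(k - 4)*(k + 1)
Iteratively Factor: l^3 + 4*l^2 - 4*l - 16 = (l + 4)*(l^2 - 4) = (l - 2)*(l + 4)*(l + 2)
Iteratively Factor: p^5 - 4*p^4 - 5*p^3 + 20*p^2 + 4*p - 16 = (p - 4)*(p^4 - 5*p^2 + 4) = (p - 4)*(p - 2)*(p^3 + 2*p^2 - p - 2) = (p - 4)*(p - 2)*(p + 2)*(p^2 - 1) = (p - 4)*(p - 2)*(p + 1)*(p + 2)*(p - 1)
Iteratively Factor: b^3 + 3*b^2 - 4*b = (b - 1)*(b^2 + 4*b) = (b - 1)*(b + 4)*(b)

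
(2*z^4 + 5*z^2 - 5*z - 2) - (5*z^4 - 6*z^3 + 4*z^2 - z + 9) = -3*z^4 + 6*z^3 + z^2 - 4*z - 11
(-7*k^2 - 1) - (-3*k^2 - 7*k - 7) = -4*k^2 + 7*k + 6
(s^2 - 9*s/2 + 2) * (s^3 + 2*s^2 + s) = s^5 - 5*s^4/2 - 6*s^3 - s^2/2 + 2*s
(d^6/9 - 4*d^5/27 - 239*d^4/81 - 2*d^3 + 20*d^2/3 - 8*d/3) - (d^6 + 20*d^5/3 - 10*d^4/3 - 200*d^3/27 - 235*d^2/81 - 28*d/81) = -8*d^6/9 - 184*d^5/27 + 31*d^4/81 + 146*d^3/27 + 775*d^2/81 - 188*d/81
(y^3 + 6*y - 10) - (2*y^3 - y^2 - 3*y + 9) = -y^3 + y^2 + 9*y - 19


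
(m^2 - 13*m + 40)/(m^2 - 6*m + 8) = (m^2 - 13*m + 40)/(m^2 - 6*m + 8)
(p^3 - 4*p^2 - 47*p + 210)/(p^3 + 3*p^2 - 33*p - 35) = (p - 6)/(p + 1)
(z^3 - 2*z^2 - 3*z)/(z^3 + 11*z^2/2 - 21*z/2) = 2*(z^2 - 2*z - 3)/(2*z^2 + 11*z - 21)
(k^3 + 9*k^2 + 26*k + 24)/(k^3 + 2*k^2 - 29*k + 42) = (k^3 + 9*k^2 + 26*k + 24)/(k^3 + 2*k^2 - 29*k + 42)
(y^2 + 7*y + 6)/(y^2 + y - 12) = (y^2 + 7*y + 6)/(y^2 + y - 12)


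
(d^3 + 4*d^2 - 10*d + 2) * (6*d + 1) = 6*d^4 + 25*d^3 - 56*d^2 + 2*d + 2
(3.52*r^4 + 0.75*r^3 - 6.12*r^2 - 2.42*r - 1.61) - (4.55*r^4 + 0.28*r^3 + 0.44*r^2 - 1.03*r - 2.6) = -1.03*r^4 + 0.47*r^3 - 6.56*r^2 - 1.39*r + 0.99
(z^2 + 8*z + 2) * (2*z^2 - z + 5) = 2*z^4 + 15*z^3 + z^2 + 38*z + 10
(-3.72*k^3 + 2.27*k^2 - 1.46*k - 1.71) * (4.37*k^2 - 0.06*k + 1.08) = -16.2564*k^5 + 10.1431*k^4 - 10.534*k^3 - 4.9335*k^2 - 1.4742*k - 1.8468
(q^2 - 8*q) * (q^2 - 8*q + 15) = q^4 - 16*q^3 + 79*q^2 - 120*q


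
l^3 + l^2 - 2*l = l*(l - 1)*(l + 2)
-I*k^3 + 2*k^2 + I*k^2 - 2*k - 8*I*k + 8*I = (k - 2*I)*(k + 4*I)*(-I*k + I)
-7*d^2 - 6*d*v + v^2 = (-7*d + v)*(d + v)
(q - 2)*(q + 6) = q^2 + 4*q - 12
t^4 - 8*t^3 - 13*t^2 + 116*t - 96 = (t - 8)*(t - 3)*(t - 1)*(t + 4)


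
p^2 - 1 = (p - 1)*(p + 1)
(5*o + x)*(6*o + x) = 30*o^2 + 11*o*x + x^2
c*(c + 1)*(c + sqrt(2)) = c^3 + c^2 + sqrt(2)*c^2 + sqrt(2)*c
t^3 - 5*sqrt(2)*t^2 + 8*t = t*(t - 4*sqrt(2))*(t - sqrt(2))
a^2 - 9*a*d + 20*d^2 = (a - 5*d)*(a - 4*d)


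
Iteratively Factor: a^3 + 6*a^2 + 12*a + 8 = (a + 2)*(a^2 + 4*a + 4) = (a + 2)^2*(a + 2)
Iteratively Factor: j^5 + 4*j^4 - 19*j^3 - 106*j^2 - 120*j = (j + 4)*(j^4 - 19*j^2 - 30*j) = j*(j + 4)*(j^3 - 19*j - 30) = j*(j + 2)*(j + 4)*(j^2 - 2*j - 15) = j*(j + 2)*(j + 3)*(j + 4)*(j - 5)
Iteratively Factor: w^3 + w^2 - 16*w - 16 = (w - 4)*(w^2 + 5*w + 4) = (w - 4)*(w + 1)*(w + 4)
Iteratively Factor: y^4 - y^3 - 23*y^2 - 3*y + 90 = (y + 3)*(y^3 - 4*y^2 - 11*y + 30) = (y + 3)^2*(y^2 - 7*y + 10) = (y - 2)*(y + 3)^2*(y - 5)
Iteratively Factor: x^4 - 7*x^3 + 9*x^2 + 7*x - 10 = (x - 2)*(x^3 - 5*x^2 - x + 5) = (x - 5)*(x - 2)*(x^2 - 1) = (x - 5)*(x - 2)*(x - 1)*(x + 1)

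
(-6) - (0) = -6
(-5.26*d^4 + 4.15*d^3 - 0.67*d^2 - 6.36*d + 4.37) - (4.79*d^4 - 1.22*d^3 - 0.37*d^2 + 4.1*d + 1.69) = -10.05*d^4 + 5.37*d^3 - 0.3*d^2 - 10.46*d + 2.68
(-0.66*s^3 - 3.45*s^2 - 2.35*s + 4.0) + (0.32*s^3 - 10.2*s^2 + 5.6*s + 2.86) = -0.34*s^3 - 13.65*s^2 + 3.25*s + 6.86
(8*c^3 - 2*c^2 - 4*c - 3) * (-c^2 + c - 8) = -8*c^5 + 10*c^4 - 62*c^3 + 15*c^2 + 29*c + 24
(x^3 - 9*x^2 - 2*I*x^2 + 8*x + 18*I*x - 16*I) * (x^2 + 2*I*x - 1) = x^5 - 9*x^4 + 11*x^3 - 27*x^2 + 2*I*x^2 + 24*x - 18*I*x + 16*I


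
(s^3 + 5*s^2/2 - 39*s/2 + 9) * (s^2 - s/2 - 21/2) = s^5 + 2*s^4 - 125*s^3/4 - 15*s^2/2 + 801*s/4 - 189/2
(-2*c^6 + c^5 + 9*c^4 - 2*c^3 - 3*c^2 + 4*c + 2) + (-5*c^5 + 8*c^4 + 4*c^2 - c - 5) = -2*c^6 - 4*c^5 + 17*c^4 - 2*c^3 + c^2 + 3*c - 3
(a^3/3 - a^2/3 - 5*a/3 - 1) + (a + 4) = a^3/3 - a^2/3 - 2*a/3 + 3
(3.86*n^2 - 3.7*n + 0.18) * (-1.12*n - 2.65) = -4.3232*n^3 - 6.085*n^2 + 9.6034*n - 0.477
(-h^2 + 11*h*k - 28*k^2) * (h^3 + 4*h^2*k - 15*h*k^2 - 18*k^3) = -h^5 + 7*h^4*k + 31*h^3*k^2 - 259*h^2*k^3 + 222*h*k^4 + 504*k^5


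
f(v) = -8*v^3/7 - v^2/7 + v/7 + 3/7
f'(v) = -24*v^2/7 - 2*v/7 + 1/7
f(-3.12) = 33.30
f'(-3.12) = -32.34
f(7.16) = -425.37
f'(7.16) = -177.67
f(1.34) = -2.39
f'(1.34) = -6.40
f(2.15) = -11.28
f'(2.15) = -16.32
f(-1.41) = 3.15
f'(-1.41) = -6.27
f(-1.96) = 8.20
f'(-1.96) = -12.47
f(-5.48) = 183.43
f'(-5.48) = -101.25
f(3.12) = -35.23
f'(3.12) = -34.12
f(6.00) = -250.71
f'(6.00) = -125.00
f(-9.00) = 820.71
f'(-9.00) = -275.00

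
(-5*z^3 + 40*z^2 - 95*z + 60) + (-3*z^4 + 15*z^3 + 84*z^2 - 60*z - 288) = -3*z^4 + 10*z^3 + 124*z^2 - 155*z - 228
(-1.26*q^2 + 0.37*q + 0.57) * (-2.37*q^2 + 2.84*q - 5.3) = 2.9862*q^4 - 4.4553*q^3 + 6.3779*q^2 - 0.3422*q - 3.021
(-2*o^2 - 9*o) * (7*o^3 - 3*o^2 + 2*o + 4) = -14*o^5 - 57*o^4 + 23*o^3 - 26*o^2 - 36*o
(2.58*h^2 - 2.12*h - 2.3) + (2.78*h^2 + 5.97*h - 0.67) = 5.36*h^2 + 3.85*h - 2.97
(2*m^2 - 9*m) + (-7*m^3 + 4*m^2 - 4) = -7*m^3 + 6*m^2 - 9*m - 4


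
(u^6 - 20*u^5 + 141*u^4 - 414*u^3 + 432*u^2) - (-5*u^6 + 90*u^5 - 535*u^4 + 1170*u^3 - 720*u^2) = 6*u^6 - 110*u^5 + 676*u^4 - 1584*u^3 + 1152*u^2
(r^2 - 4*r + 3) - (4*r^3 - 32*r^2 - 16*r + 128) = -4*r^3 + 33*r^2 + 12*r - 125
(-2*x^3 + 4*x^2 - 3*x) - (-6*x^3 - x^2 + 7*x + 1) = 4*x^3 + 5*x^2 - 10*x - 1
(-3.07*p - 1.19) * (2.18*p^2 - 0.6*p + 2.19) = -6.6926*p^3 - 0.7522*p^2 - 6.0093*p - 2.6061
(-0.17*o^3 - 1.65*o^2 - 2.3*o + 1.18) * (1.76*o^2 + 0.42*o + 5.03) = -0.2992*o^5 - 2.9754*o^4 - 5.5961*o^3 - 7.1887*o^2 - 11.0734*o + 5.9354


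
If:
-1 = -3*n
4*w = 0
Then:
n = 1/3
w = 0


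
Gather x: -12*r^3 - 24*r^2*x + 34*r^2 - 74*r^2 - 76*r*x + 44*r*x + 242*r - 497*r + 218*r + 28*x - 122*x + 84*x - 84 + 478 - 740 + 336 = -12*r^3 - 40*r^2 - 37*r + x*(-24*r^2 - 32*r - 10) - 10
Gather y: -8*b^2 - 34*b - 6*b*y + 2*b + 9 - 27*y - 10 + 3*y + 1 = -8*b^2 - 32*b + y*(-6*b - 24)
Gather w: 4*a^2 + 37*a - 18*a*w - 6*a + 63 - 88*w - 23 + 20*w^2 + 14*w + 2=4*a^2 + 31*a + 20*w^2 + w*(-18*a - 74) + 42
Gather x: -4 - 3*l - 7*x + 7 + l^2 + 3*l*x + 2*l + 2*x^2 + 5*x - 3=l^2 - l + 2*x^2 + x*(3*l - 2)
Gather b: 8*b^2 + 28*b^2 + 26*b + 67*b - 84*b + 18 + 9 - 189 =36*b^2 + 9*b - 162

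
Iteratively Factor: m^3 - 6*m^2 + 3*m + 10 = (m + 1)*(m^2 - 7*m + 10) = (m - 2)*(m + 1)*(m - 5)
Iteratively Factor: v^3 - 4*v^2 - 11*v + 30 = (v + 3)*(v^2 - 7*v + 10) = (v - 5)*(v + 3)*(v - 2)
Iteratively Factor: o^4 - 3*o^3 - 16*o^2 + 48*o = (o - 4)*(o^3 + o^2 - 12*o) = (o - 4)*(o - 3)*(o^2 + 4*o) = (o - 4)*(o - 3)*(o + 4)*(o)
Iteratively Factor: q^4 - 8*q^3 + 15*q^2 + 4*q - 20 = (q - 2)*(q^3 - 6*q^2 + 3*q + 10) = (q - 5)*(q - 2)*(q^2 - q - 2) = (q - 5)*(q - 2)^2*(q + 1)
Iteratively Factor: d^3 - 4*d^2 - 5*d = (d - 5)*(d^2 + d) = d*(d - 5)*(d + 1)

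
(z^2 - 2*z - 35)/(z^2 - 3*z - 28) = (z + 5)/(z + 4)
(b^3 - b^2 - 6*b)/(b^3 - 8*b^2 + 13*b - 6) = b*(b^2 - b - 6)/(b^3 - 8*b^2 + 13*b - 6)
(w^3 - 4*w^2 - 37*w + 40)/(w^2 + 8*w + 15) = (w^2 - 9*w + 8)/(w + 3)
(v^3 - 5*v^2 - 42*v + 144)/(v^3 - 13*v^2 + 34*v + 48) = (v^2 + 3*v - 18)/(v^2 - 5*v - 6)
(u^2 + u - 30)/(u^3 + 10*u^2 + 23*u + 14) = (u^2 + u - 30)/(u^3 + 10*u^2 + 23*u + 14)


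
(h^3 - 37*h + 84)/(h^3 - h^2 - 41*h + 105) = (h - 4)/(h - 5)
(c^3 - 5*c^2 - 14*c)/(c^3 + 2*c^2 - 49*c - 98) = c/(c + 7)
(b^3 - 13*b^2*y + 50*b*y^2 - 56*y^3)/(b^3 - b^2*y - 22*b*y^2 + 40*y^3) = (b - 7*y)/(b + 5*y)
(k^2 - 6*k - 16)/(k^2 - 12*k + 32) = (k + 2)/(k - 4)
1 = 1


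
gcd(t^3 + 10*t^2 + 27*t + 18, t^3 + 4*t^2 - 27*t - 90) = t^2 + 9*t + 18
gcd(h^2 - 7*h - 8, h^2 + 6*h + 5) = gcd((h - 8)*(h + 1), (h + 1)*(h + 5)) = h + 1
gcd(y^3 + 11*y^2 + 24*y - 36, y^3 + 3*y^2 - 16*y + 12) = y^2 + 5*y - 6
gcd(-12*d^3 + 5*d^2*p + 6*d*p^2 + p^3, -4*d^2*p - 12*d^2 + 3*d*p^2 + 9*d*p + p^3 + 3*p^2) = -4*d^2 + 3*d*p + p^2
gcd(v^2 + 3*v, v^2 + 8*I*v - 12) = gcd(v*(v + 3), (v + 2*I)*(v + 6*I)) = 1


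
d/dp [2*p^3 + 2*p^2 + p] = 6*p^2 + 4*p + 1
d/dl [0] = 0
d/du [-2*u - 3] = -2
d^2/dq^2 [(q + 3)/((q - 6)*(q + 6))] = 2*(q^3 + 9*q^2 + 108*q + 108)/(q^6 - 108*q^4 + 3888*q^2 - 46656)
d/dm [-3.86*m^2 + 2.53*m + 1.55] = 2.53 - 7.72*m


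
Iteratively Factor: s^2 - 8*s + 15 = (s - 3)*(s - 5)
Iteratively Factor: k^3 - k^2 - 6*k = (k)*(k^2 - k - 6) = k*(k - 3)*(k + 2)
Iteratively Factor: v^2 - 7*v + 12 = (v - 4)*(v - 3)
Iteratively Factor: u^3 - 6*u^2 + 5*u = (u - 5)*(u^2 - u) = u*(u - 5)*(u - 1)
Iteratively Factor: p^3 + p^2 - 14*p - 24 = (p + 2)*(p^2 - p - 12) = (p - 4)*(p + 2)*(p + 3)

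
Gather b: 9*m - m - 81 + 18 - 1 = 8*m - 64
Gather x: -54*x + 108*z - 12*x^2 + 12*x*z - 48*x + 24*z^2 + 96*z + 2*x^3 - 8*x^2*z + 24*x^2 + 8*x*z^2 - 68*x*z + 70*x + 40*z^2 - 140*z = 2*x^3 + x^2*(12 - 8*z) + x*(8*z^2 - 56*z - 32) + 64*z^2 + 64*z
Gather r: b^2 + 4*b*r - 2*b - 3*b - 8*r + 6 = b^2 - 5*b + r*(4*b - 8) + 6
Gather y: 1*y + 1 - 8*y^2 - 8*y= -8*y^2 - 7*y + 1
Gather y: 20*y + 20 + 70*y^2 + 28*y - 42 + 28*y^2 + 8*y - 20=98*y^2 + 56*y - 42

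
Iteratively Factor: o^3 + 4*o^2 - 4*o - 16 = (o + 2)*(o^2 + 2*o - 8) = (o - 2)*(o + 2)*(o + 4)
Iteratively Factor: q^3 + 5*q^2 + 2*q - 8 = (q + 2)*(q^2 + 3*q - 4) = (q + 2)*(q + 4)*(q - 1)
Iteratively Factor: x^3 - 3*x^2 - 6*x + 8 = (x - 1)*(x^2 - 2*x - 8) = (x - 1)*(x + 2)*(x - 4)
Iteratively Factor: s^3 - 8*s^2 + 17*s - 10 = (s - 5)*(s^2 - 3*s + 2) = (s - 5)*(s - 2)*(s - 1)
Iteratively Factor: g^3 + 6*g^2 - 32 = (g + 4)*(g^2 + 2*g - 8) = (g + 4)^2*(g - 2)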